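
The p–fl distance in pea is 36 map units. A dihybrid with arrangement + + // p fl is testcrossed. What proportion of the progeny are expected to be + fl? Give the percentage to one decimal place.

A map distance of 36 map units corresponds to a recombination frequency of 0.360.
The F1 is + + / p fl, so + fl is a recombinant gamete class with expected frequency r/2 = 0.360/2 = 0.1800.
That is 0.1800 = 18.0% of the progeny.

18.0%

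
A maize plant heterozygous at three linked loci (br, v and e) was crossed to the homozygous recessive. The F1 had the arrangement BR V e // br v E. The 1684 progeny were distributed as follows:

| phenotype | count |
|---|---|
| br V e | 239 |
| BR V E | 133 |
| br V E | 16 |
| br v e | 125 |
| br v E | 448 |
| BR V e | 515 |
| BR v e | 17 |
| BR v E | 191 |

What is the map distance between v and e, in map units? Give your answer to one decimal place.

The two rarest classes, BR v e and br V E, are the double crossovers. Comparing them with the parentals, only the v allele has switched, so v is the middle locus and the order is e – v – br.
Crossovers in the e–v interval produce the single-crossover classes BR V E and br v e (133 + 125 = 258) plus the double crossovers (33).
RF(e–v) = (258 + 33) / 1684 = 291/1684 = 0.1728 → 17.3 map units.

17.3 map units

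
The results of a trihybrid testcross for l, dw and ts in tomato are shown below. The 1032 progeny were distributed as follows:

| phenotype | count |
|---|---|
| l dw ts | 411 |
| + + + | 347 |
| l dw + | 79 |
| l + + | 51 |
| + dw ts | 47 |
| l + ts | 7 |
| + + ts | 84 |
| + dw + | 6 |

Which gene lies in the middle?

dw

The two most frequent reciprocal classes, l dw ts and + + +, are the parental types, so the F1 was l dw ts / + + +.
The two rarest classes, l + ts and + dw +, are the double crossovers. Comparing them with the parentals, only the dw allele has switched, so dw is the middle locus and the order is ts – dw – l.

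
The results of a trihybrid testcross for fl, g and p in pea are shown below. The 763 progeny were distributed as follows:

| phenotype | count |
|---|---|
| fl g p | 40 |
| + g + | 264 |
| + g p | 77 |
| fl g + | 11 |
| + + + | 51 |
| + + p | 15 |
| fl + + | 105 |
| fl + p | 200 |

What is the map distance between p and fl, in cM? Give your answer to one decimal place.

27.3 cM

The two most frequent reciprocal classes, fl + p and + g +, are the parental types, so the F1 was fl + p / + g +.
The two rarest classes, + + p and fl g +, are the double crossovers. Comparing them with the parentals, only the fl allele has switched, so fl is the middle locus and the order is p – fl – g.
Crossovers in the p–fl interval produce the single-crossover classes fl + + and + g p (105 + 77 = 182) plus the double crossovers (26).
RF(p–fl) = (182 + 26) / 763 = 208/763 = 0.2726 → 27.3 cM.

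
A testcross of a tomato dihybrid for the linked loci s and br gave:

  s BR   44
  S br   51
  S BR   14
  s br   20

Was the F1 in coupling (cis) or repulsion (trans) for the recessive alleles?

The two most frequent classes are S br (51) and s BR (44); these are the parental (non-recombinant) types.
So the F1 carried S br on one chromosome and s BR on the other — the recessive alleles are on opposite chromosomes (trans / repulsion).

trans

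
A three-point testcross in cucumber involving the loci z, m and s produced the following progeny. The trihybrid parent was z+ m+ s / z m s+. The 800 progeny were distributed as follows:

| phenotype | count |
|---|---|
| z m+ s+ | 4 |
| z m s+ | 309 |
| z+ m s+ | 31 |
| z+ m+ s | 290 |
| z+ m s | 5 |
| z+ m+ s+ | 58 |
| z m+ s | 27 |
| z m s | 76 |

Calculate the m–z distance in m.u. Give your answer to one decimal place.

The two rarest classes, z+ m s and z m+ s+, are the double crossovers. Comparing them with the parentals, only the m allele has switched, so m is the middle locus and the order is s – m – z.
Crossovers in the m–z interval produce the single-crossover classes z m+ s and z+ m s+ (27 + 31 = 58) plus the double crossovers (9).
RF(m–z) = (58 + 9) / 800 = 67/800 = 0.0838 → 8.4 m.u.

8.4 m.u.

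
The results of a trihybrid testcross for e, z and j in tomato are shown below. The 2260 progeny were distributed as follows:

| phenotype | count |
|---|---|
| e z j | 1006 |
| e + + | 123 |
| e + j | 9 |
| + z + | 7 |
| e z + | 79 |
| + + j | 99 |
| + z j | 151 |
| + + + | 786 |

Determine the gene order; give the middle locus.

z

The two most frequent reciprocal classes, e z j and + + +, are the parental types, so the F1 was e z j / + + +.
The two rarest classes, e + j and + z +, are the double crossovers. Comparing them with the parentals, only the z allele has switched, so z is the middle locus and the order is j – z – e.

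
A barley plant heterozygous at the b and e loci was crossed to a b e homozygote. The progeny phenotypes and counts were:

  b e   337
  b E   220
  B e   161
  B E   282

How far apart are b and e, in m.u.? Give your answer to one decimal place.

The two most frequent classes, B E (282) and b e (337), are the parental types, so the F1 was B E / b e.
The recombinant classes are B e and b E: 161 + 220 = 381.
Recombination frequency = 381/1000 = 0.3810 ≈ 38.1%, i.e. 38.1 m.u.

38.1 m.u.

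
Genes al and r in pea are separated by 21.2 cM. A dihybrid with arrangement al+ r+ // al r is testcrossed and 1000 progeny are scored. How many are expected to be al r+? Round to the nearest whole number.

A map distance of 21.2 cM corresponds to a recombination frequency of 0.212.
The F1 is al+ r+ / al r, so al r+ is a recombinant gamete class with expected frequency r/2 = 0.212/2 = 0.1060.
Expected number = 0.1060 × 1000 = 106.00 ≈ 106.

106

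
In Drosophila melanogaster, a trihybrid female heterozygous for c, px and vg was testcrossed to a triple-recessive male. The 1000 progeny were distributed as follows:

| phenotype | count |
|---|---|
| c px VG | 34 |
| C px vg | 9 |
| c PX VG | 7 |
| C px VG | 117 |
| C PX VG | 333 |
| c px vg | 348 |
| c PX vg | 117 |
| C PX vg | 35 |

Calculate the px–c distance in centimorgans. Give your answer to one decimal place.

25.0 centimorgans

The two most frequent reciprocal classes, c px vg and C PX VG, are the parental types, so the F1 was c px vg / C PX VG.
The two rarest classes, C px vg and c PX VG, are the double crossovers. Comparing them with the parentals, only the c allele has switched, so c is the middle locus and the order is px – c – vg.
Crossovers in the px–c interval produce the single-crossover classes c PX vg and C px VG (117 + 117 = 234) plus the double crossovers (16).
RF(px–c) = (234 + 16) / 1000 = 250/1000 = 0.2500 → 25.0 centimorgans.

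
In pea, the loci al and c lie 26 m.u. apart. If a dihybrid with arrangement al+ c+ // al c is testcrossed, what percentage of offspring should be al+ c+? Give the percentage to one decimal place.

37.0%

A map distance of 26 m.u. corresponds to a recombination frequency of 0.260.
The F1 is al+ c+ / al c, so al+ c+ is a parental gamete class with expected frequency (1 − r)/2 = 0.740/2 = 0.3700.
That is 0.3700 = 37.0% of the progeny.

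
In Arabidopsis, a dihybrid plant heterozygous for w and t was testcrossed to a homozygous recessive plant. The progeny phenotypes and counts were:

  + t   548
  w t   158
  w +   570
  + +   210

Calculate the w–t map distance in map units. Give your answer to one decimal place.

24.8 map units

The two most frequent classes, + t (548) and w + (570), are the parental types, so the F1 was + t / w +.
The recombinant classes are + + and w t: 210 + 158 = 368.
Recombination frequency = 368/1486 = 0.2476 ≈ 24.8%, i.e. 24.8 map units.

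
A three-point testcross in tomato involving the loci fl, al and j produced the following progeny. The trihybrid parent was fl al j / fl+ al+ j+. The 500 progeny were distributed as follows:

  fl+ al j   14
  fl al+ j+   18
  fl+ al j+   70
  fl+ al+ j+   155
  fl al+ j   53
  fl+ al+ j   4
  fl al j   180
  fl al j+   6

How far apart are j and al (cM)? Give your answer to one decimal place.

26.6 cM

The two rarest classes, fl al j+ and fl+ al+ j, are the double crossovers. Comparing them with the parentals, only the j allele has switched, so j is the middle locus and the order is al – j – fl.
Crossovers in the al–j interval produce the single-crossover classes fl al+ j and fl+ al j+ (53 + 70 = 123) plus the double crossovers (10).
RF(al–j) = (123 + 10) / 500 = 133/500 = 0.2660 → 26.6 cM.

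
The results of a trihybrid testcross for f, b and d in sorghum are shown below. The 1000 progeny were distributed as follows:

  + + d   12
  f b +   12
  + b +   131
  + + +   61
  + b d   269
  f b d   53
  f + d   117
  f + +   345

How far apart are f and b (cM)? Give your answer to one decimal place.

13.8 cM

The two most frequent reciprocal classes, + b d and f + +, are the parental types, so the F1 was + b d / f + +.
The two rarest classes, + + d and f b +, are the double crossovers. Comparing them with the parentals, only the b allele has switched, so b is the middle locus and the order is d – b – f.
Crossovers in the b–f interval produce the single-crossover classes f b d and + + + (53 + 61 = 114) plus the double crossovers (24).
RF(b–f) = (114 + 24) / 1000 = 138/1000 = 0.1380 → 13.8 cM.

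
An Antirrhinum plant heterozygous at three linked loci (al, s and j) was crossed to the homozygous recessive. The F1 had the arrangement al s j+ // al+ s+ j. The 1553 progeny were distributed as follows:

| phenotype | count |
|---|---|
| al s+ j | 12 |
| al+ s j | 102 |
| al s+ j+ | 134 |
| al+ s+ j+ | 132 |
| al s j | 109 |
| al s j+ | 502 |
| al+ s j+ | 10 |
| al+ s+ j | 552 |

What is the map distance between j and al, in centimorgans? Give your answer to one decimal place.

16.9 centimorgans

The two rarest classes, al+ s j+ and al s+ j, are the double crossovers. Comparing them with the parentals, only the al allele has switched, so al is the middle locus and the order is s – al – j.
Crossovers in the al–j interval produce the single-crossover classes al s j and al+ s+ j+ (109 + 132 = 241) plus the double crossovers (22).
RF(al–j) = (241 + 22) / 1553 = 263/1553 = 0.1693 → 16.9 centimorgans.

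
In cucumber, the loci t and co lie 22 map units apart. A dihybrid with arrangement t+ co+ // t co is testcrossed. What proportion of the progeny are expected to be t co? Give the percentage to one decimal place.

A map distance of 22 map units corresponds to a recombination frequency of 0.220.
The F1 is t+ co+ / t co, so t co is a parental gamete class with expected frequency (1 − r)/2 = 0.780/2 = 0.3900.
That is 0.3900 = 39.0% of the progeny.

39.0%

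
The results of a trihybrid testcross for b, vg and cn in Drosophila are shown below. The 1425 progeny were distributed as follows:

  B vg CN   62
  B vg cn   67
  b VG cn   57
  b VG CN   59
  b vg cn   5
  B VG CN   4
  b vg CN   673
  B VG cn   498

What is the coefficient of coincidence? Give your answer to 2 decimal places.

0.74

The two most frequent reciprocal classes, B VG cn and b vg CN, are the parental types, so the F1 was B VG cn / b vg CN.
The two rarest classes, B VG CN and b vg cn, are the double crossovers. Comparing them with the parentals, only the cn allele has switched, so cn is the middle locus and the order is b – cn – vg.
b–cn: (119 + 9)/1425 = 0.0898; cn–vg: (126 + 9)/1425 = 0.0947.
Expected DCO frequency = 0.0898 × 0.0947 ≈ 0.00850; observed = 9/1425 ≈ 0.00632.
Coefficient of coincidence = 0.00632/0.00850 ≈ 0.74.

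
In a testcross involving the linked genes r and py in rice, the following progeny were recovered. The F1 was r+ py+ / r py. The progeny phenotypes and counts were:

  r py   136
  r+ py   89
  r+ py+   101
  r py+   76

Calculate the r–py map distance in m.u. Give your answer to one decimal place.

41.0 m.u.

The recombinant classes are r+ py and r py+: 89 + 76 = 165.
Recombination frequency = 165/402 = 0.4104 ≈ 41.0%, i.e. 41.0 m.u.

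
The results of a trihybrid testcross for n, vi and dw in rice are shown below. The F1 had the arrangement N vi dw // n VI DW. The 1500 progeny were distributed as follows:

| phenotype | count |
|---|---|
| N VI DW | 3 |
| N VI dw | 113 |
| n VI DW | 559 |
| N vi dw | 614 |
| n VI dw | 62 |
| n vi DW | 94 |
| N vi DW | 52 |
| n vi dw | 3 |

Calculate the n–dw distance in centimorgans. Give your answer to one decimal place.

The two rarest classes, n vi dw and N VI DW, are the double crossovers. Comparing them with the parentals, only the n allele has switched, so n is the middle locus and the order is dw – n – vi.
Crossovers in the dw–n interval produce the single-crossover classes N vi DW and n VI dw (52 + 62 = 114) plus the double crossovers (6).
RF(dw–n) = (114 + 6) / 1500 = 120/1500 = 0.0800 → 8.0 centimorgans.

8.0 centimorgans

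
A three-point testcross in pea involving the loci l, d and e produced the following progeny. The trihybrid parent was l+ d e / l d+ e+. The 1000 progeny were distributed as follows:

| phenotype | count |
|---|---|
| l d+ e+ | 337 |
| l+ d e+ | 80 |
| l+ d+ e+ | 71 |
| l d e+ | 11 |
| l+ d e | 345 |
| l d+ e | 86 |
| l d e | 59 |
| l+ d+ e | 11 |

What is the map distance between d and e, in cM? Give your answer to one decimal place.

18.8 cM

The two rarest classes, l+ d+ e and l d e+, are the double crossovers. Comparing them with the parentals, only the d allele has switched, so d is the middle locus and the order is e – d – l.
Crossovers in the e–d interval produce the single-crossover classes l+ d e+ and l d+ e (80 + 86 = 166) plus the double crossovers (22).
RF(e–d) = (166 + 22) / 1000 = 188/1000 = 0.1880 → 18.8 cM.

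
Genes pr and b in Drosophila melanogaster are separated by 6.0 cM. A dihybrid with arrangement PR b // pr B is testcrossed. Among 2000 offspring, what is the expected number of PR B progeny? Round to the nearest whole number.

60

A map distance of 6.0 cM corresponds to a recombination frequency of 0.060.
The F1 is PR b / pr B, so PR B is a recombinant gamete class with expected frequency r/2 = 0.060/2 = 0.0300.
Expected number = 0.0300 × 2000 = 60.00 ≈ 60.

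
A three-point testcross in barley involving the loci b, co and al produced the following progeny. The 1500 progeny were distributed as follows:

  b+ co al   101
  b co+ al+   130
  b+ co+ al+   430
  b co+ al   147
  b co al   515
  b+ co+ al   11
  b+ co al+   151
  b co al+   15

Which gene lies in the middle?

al

The two most frequent reciprocal classes, b co al and b+ co+ al+, are the parental types, so the F1 was b co al / b+ co+ al+.
The two rarest classes, b co al+ and b+ co+ al, are the double crossovers. Comparing them with the parentals, only the al allele has switched, so al is the middle locus and the order is b – al – co.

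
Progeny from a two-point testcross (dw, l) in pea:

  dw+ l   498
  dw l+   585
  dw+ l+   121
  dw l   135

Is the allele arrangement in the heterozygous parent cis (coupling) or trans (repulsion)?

The two most frequent classes are dw+ l (498) and dw l+ (585); these are the parental (non-recombinant) types.
So the F1 carried dw+ l on one chromosome and dw l+ on the other — the recessive alleles are on opposite chromosomes (trans / repulsion).

trans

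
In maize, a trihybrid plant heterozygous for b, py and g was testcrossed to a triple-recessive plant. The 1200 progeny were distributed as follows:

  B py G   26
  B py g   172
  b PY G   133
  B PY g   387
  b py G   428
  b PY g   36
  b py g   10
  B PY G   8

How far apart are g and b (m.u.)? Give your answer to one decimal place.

6.7 m.u.

The two most frequent reciprocal classes, b py G and B PY g, are the parental types, so the F1 was b py G / B PY g.
The two rarest classes, b py g and B PY G, are the double crossovers. Comparing them with the parentals, only the g allele has switched, so g is the middle locus and the order is b – g – py.
Crossovers in the b–g interval produce the single-crossover classes B py G and b PY g (26 + 36 = 62) plus the double crossovers (18).
RF(b–g) = (62 + 18) / 1200 = 80/1200 = 0.0667 → 6.7 m.u.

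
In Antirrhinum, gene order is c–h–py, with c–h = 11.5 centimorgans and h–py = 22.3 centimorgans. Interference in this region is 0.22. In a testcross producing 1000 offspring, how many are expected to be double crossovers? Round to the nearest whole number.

20

Map distances give recombination frequencies of 0.115 and 0.223 for the two intervals.
With interference 0.22 (so coincidence = 0.78), expected double-crossover frequency = 0.115 × 0.223 × 0.78 = 0.02000.
Expected number = 0.02000 × 1000 = 20.00 ≈ 20.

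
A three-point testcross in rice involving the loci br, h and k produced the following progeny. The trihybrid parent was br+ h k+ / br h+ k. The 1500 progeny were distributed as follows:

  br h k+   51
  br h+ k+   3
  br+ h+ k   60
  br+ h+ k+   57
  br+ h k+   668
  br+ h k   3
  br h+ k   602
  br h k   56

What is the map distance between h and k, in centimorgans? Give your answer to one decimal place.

The two rarest classes, br+ h k and br h+ k+, are the double crossovers. Comparing them with the parentals, only the k allele has switched, so k is the middle locus and the order is h – k – br.
Crossovers in the h–k interval produce the single-crossover classes br+ h+ k+ and br h k (57 + 56 = 113) plus the double crossovers (6).
RF(h–k) = (113 + 6) / 1500 = 119/1500 = 0.0793 → 7.9 centimorgans.

7.9 centimorgans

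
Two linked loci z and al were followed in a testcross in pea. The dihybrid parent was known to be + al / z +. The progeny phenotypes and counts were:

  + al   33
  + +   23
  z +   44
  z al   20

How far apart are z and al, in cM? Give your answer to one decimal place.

35.8 cM

The recombinant classes are + + and z al: 23 + 20 = 43.
Recombination frequency = 43/120 = 0.3583 ≈ 35.8%, i.e. 35.8 cM.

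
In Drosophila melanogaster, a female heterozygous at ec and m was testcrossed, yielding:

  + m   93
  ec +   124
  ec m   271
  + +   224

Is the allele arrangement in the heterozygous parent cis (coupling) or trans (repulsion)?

cis

The two most frequent classes are + + (224) and ec m (271); these are the parental (non-recombinant) types.
So the F1 carried + + on one chromosome and ec m on the other — the recessive alleles are on the same chromosome (cis / coupling).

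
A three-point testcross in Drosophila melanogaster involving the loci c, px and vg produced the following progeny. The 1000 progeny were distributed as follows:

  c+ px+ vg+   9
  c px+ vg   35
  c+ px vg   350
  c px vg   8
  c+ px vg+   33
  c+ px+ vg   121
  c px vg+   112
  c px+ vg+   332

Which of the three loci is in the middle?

The two most frequent reciprocal classes, c+ px vg and c px+ vg+, are the parental types, so the F1 was c+ px vg / c px+ vg+.
The two rarest classes, c px vg and c+ px+ vg+, are the double crossovers. Comparing them with the parentals, only the c allele has switched, so c is the middle locus and the order is px – c – vg.

c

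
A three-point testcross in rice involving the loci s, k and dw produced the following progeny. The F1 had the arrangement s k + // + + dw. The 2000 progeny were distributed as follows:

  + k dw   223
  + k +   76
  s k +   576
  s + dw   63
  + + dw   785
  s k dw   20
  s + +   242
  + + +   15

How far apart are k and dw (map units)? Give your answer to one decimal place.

The two rarest classes, s k dw and + + +, are the double crossovers. Comparing them with the parentals, only the dw allele has switched, so dw is the middle locus and the order is k – dw – s.
Crossovers in the k–dw interval produce the single-crossover classes s + + and + k dw (242 + 223 = 465) plus the double crossovers (35).
RF(k–dw) = (465 + 35) / 2000 = 500/2000 = 0.2500 → 25.0 map units.

25.0 map units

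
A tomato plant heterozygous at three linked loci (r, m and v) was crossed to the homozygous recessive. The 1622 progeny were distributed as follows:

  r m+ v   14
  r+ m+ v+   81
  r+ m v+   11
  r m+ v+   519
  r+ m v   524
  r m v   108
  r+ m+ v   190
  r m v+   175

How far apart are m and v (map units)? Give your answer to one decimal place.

24.0 map units

The two most frequent reciprocal classes, r+ m v and r m+ v+, are the parental types, so the F1 was r+ m v / r m+ v+.
The two rarest classes, r+ m v+ and r m+ v, are the double crossovers. Comparing them with the parentals, only the v allele has switched, so v is the middle locus and the order is m – v – r.
Crossovers in the m–v interval produce the single-crossover classes r+ m+ v and r m v+ (190 + 175 = 365) plus the double crossovers (25).
RF(m–v) = (365 + 25) / 1622 = 390/1622 = 0.2404 → 24.0 map units.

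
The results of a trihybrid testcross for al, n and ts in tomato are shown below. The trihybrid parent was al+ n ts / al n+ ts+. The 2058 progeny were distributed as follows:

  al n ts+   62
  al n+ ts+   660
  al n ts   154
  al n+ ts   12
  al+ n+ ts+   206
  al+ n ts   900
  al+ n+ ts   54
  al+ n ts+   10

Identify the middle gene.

The two rarest classes, al+ n ts+ and al n+ ts, are the double crossovers. Comparing them with the parentals, only the ts allele has switched, so ts is the middle locus and the order is n – ts – al.

ts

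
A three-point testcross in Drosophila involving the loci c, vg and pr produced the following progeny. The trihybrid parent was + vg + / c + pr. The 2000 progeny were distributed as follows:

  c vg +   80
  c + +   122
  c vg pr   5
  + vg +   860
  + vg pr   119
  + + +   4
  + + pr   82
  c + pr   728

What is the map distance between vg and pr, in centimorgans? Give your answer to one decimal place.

12.5 centimorgans

The two rarest classes, + + + and c vg pr, are the double crossovers. Comparing them with the parentals, only the vg allele has switched, so vg is the middle locus and the order is pr – vg – c.
Crossovers in the pr–vg interval produce the single-crossover classes + vg pr and c + + (119 + 122 = 241) plus the double crossovers (9).
RF(pr–vg) = (241 + 9) / 2000 = 250/2000 = 0.1250 → 12.5 centimorgans.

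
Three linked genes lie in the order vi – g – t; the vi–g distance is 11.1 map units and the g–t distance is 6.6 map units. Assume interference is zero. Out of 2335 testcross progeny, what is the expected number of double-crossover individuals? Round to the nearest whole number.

17

Map distances give recombination frequencies of 0.111 and 0.066 for the two intervals.
With no interference, expected double-crossover frequency = 0.111 × 0.066 = 0.00733.
Expected number = 0.00733 × 2335 = 17.11 ≈ 17.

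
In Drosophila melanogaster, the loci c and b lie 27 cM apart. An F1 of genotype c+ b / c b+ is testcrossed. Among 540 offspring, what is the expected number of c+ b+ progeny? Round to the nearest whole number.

A map distance of 27 cM corresponds to a recombination frequency of 0.270.
The F1 is c+ b / c b+, so c+ b+ is a recombinant gamete class with expected frequency r/2 = 0.270/2 = 0.1350.
Expected number = 0.1350 × 540 = 72.90 ≈ 73.

73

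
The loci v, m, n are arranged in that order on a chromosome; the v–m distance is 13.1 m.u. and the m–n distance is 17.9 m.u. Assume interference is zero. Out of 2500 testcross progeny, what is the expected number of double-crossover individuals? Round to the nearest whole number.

59

Map distances give recombination frequencies of 0.131 and 0.179 for the two intervals.
With no interference, expected double-crossover frequency = 0.131 × 0.179 = 0.02345.
Expected number = 0.02345 × 2500 = 58.62 ≈ 59.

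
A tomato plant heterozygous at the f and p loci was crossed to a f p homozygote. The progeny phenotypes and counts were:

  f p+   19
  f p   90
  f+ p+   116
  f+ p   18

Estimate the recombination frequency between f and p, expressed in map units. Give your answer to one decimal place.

The two most frequent classes, f+ p+ (116) and f p (90), are the parental types, so the F1 was f+ p+ / f p.
The recombinant classes are f+ p and f p+: 18 + 19 = 37.
Recombination frequency = 37/243 = 0.1523 ≈ 15.2%, i.e. 15.2 map units.

15.2 map units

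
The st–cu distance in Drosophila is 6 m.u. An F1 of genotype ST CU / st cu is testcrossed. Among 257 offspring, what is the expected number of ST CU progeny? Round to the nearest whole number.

121

A map distance of 6 m.u. corresponds to a recombination frequency of 0.060.
The F1 is ST CU / st cu, so ST CU is a parental gamete class with expected frequency (1 − r)/2 = 0.940/2 = 0.4700.
Expected number = 0.4700 × 257 = 120.79 ≈ 121.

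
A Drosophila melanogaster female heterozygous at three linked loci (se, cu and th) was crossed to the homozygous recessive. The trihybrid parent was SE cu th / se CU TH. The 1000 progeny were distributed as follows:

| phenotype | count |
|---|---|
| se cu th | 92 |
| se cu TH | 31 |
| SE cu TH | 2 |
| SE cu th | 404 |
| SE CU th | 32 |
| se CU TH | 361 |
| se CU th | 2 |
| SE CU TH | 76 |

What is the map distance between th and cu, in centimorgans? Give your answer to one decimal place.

6.7 centimorgans

The two rarest classes, SE cu TH and se CU th, are the double crossovers. Comparing them with the parentals, only the th allele has switched, so th is the middle locus and the order is cu – th – se.
Crossovers in the cu–th interval produce the single-crossover classes SE CU th and se cu TH (32 + 31 = 63) plus the double crossovers (4).
RF(cu–th) = (63 + 4) / 1000 = 67/1000 = 0.0670 → 6.7 centimorgans.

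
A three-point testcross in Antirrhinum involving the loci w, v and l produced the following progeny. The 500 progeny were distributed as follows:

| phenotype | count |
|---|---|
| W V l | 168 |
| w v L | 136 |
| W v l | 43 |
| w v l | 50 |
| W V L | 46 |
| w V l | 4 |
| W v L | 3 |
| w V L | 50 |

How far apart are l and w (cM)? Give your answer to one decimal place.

The two most frequent reciprocal classes, w v L and W V l, are the parental types, so the F1 was w v L / W V l.
The two rarest classes, W v L and w V l, are the double crossovers. Comparing them with the parentals, only the w allele has switched, so w is the middle locus and the order is v – w – l.
Crossovers in the w–l interval produce the single-crossover classes w v l and W V L (50 + 46 = 96) plus the double crossovers (7).
RF(w–l) = (96 + 7) / 500 = 103/500 = 0.2060 → 20.6 cM.

20.6 cM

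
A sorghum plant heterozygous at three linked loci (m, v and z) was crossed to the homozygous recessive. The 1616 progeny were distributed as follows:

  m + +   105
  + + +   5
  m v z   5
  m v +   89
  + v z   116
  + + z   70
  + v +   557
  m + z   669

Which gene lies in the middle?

The two most frequent reciprocal classes, m + z and + v +, are the parental types, so the F1 was m + z / + v +.
The two rarest classes, m v z and + + +, are the double crossovers. Comparing them with the parentals, only the v allele has switched, so v is the middle locus and the order is m – v – z.

v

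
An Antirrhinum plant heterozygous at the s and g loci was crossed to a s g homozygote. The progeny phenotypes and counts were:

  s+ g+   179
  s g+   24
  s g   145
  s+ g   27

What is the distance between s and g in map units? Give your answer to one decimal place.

The two most frequent classes, s+ g+ (179) and s g (145), are the parental types, so the F1 was s+ g+ / s g.
The recombinant classes are s+ g and s g+: 27 + 24 = 51.
Recombination frequency = 51/375 = 0.1360 ≈ 13.6%, i.e. 13.6 map units.

13.6 map units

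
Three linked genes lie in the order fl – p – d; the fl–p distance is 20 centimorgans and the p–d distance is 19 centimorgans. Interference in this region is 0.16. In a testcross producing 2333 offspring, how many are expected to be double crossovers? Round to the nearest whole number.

Map distances give recombination frequencies of 0.200 and 0.190 for the two intervals.
With interference 0.16 (so coincidence = 0.84), expected double-crossover frequency = 0.200 × 0.190 × 0.84 = 0.03192.
Expected number = 0.03192 × 2333 = 74.47 ≈ 74.

74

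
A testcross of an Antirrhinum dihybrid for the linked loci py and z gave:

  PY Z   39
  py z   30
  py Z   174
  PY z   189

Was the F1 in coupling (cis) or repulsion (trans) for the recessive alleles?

The two most frequent classes are PY z (189) and py Z (174); these are the parental (non-recombinant) types.
So the F1 carried PY z on one chromosome and py Z on the other — the recessive alleles are on opposite chromosomes (trans / repulsion).

trans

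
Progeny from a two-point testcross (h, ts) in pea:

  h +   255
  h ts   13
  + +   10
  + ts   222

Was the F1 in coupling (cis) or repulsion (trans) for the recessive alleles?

trans

The two most frequent classes are + ts (222) and h + (255); these are the parental (non-recombinant) types.
So the F1 carried + ts on one chromosome and h + on the other — the recessive alleles are on opposite chromosomes (trans / repulsion).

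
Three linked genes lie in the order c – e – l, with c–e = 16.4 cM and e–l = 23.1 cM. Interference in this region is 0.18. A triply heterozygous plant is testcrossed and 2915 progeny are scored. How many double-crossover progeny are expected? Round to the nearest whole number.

91

Map distances give recombination frequencies of 0.164 and 0.231 for the two intervals.
With interference 0.18 (so coincidence = 0.82), expected double-crossover frequency = 0.164 × 0.231 × 0.82 = 0.03106.
Expected number = 0.03106 × 2915 = 90.55 ≈ 91.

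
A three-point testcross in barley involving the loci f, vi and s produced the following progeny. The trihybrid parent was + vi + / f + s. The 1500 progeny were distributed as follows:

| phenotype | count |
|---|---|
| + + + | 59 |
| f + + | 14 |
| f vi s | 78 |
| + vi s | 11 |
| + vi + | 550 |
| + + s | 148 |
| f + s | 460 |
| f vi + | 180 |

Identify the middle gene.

The two rarest classes, + vi s and f + +, are the double crossovers. Comparing them with the parentals, only the s allele has switched, so s is the middle locus and the order is vi – s – f.

s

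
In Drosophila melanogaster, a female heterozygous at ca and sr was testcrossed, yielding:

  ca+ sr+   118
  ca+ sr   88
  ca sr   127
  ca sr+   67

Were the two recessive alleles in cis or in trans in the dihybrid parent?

cis

The two most frequent classes are ca+ sr+ (118) and ca sr (127); these are the parental (non-recombinant) types.
So the F1 carried ca+ sr+ on one chromosome and ca sr on the other — the recessive alleles are on the same chromosome (cis / coupling).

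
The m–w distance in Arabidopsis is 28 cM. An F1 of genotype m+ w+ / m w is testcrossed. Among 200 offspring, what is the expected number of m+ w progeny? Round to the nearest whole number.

A map distance of 28 cM corresponds to a recombination frequency of 0.280.
The F1 is m+ w+ / m w, so m+ w is a recombinant gamete class with expected frequency r/2 = 0.280/2 = 0.1400.
Expected number = 0.1400 × 200 = 28.00 ≈ 28.

28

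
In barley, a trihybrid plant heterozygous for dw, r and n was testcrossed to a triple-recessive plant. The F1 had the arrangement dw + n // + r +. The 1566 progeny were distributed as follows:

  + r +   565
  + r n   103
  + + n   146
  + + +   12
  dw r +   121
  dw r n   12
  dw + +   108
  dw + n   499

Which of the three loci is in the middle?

The two rarest classes, dw r n and + + +, are the double crossovers. Comparing them with the parentals, only the r allele has switched, so r is the middle locus and the order is n – r – dw.

r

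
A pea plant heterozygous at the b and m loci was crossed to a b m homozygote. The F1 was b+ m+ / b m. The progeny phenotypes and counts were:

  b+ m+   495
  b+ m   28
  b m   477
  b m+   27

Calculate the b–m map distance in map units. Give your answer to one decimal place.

The recombinant classes are b+ m and b m+: 28 + 27 = 55.
Recombination frequency = 55/1027 = 0.0536 ≈ 5.4%, i.e. 5.4 map units.

5.4 map units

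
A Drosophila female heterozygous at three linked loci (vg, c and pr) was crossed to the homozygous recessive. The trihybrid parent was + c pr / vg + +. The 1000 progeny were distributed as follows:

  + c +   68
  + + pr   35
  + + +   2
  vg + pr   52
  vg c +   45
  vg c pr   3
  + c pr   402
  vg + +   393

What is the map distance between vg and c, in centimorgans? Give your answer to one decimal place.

8.5 centimorgans

The two rarest classes, vg c pr and + + +, are the double crossovers. Comparing them with the parentals, only the vg allele has switched, so vg is the middle locus and the order is pr – vg – c.
Crossovers in the vg–c interval produce the single-crossover classes + + pr and vg c + (35 + 45 = 80) plus the double crossovers (5).
RF(vg–c) = (80 + 5) / 1000 = 85/1000 = 0.0850 → 8.5 centimorgans.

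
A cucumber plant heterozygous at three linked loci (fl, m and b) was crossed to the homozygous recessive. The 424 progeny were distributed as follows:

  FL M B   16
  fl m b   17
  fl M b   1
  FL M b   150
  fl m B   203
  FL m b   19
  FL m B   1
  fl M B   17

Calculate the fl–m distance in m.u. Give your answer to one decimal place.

The two most frequent reciprocal classes, FL M b and fl m B, are the parental types, so the F1 was FL M b / fl m B.
The two rarest classes, fl M b and FL m B, are the double crossovers. Comparing them with the parentals, only the fl allele has switched, so fl is the middle locus and the order is b – fl – m.
Crossovers in the fl–m interval produce the single-crossover classes FL m b and fl M B (19 + 17 = 36) plus the double crossovers (2).
RF(fl–m) = (36 + 2) / 424 = 38/424 = 0.0896 → 9.0 m.u.

9.0 m.u.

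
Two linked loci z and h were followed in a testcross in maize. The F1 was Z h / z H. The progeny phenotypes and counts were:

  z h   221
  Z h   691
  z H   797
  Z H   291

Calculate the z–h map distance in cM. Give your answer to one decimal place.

25.6 cM

The recombinant classes are Z H and z h: 291 + 221 = 512.
Recombination frequency = 512/2000 = 0.2560 ≈ 25.6%, i.e. 25.6 cM.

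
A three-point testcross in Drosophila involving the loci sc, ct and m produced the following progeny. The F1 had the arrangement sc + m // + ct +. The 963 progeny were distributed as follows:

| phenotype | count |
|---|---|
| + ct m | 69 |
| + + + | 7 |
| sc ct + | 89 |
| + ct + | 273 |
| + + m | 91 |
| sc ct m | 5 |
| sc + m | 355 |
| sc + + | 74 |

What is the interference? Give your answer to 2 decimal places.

0.61

The two rarest classes, sc ct m and + + +, are the double crossovers. Comparing them with the parentals, only the ct allele has switched, so ct is the middle locus and the order is m – ct – sc.
m–ct: (143 + 12)/963 = 0.1610; ct–sc: (180 + 12)/963 = 0.1994.
Expected DCO frequency = 0.1610 × 0.1994 ≈ 0.03210; observed = 12/963 ≈ 0.01246.
Coefficient of coincidence = 0.01246/0.03210 ≈ 0.39; interference = 1 − 0.39 = 0.61.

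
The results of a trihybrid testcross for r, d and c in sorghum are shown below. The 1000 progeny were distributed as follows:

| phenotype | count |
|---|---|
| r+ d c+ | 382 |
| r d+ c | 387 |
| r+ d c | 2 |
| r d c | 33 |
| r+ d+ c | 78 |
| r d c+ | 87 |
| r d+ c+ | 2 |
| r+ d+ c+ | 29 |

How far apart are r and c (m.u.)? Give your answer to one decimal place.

16.9 m.u.

The two most frequent reciprocal classes, r+ d c+ and r d+ c, are the parental types, so the F1 was r+ d c+ / r d+ c.
The two rarest classes, r+ d c and r d+ c+, are the double crossovers. Comparing them with the parentals, only the c allele has switched, so c is the middle locus and the order is r – c – d.
Crossovers in the r–c interval produce the single-crossover classes r d c+ and r+ d+ c (87 + 78 = 165) plus the double crossovers (4).
RF(r–c) = (165 + 4) / 1000 = 169/1000 = 0.1690 → 16.9 m.u.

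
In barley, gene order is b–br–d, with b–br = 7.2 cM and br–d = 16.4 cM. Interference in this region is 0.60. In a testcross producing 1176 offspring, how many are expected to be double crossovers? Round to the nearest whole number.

6

Map distances give recombination frequencies of 0.072 and 0.164 for the two intervals.
With interference 0.60 (so coincidence = 0.40), expected double-crossover frequency = 0.072 × 0.164 × 0.40 = 0.00472.
Expected number = 0.00472 × 1176 = 5.55 ≈ 6.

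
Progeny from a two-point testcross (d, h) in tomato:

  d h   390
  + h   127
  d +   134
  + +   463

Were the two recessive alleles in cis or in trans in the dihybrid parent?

The two most frequent classes are + + (463) and d h (390); these are the parental (non-recombinant) types.
So the F1 carried + + on one chromosome and d h on the other — the recessive alleles are on the same chromosome (cis / coupling).

cis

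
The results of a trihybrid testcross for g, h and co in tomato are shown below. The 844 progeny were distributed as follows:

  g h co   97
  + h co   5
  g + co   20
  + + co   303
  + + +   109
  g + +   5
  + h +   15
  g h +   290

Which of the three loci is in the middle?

h

The two most frequent reciprocal classes, g h + and + + co, are the parental types, so the F1 was g h + / + + co.
The two rarest classes, g + + and + h co, are the double crossovers. Comparing them with the parentals, only the h allele has switched, so h is the middle locus and the order is co – h – g.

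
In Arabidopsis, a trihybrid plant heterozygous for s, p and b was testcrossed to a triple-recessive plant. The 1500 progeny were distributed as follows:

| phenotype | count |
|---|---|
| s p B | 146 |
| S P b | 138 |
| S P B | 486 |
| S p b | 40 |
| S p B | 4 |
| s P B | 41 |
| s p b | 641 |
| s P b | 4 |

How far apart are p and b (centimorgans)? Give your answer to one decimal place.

19.5 centimorgans

The two most frequent reciprocal classes, s p b and S P B, are the parental types, so the F1 was s p b / S P B.
The two rarest classes, s P b and S p B, are the double crossovers. Comparing them with the parentals, only the p allele has switched, so p is the middle locus and the order is s – p – b.
Crossovers in the p–b interval produce the single-crossover classes s p B and S P b (146 + 138 = 284) plus the double crossovers (8).
RF(p–b) = (284 + 8) / 1500 = 292/1500 = 0.1947 → 19.5 centimorgans.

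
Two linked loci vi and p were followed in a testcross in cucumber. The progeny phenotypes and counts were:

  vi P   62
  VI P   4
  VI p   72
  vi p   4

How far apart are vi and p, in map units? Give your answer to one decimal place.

5.6 map units

The two most frequent classes, VI p (72) and vi P (62), are the parental types, so the F1 was VI p / vi P.
The recombinant classes are VI P and vi p: 4 + 4 = 8.
Recombination frequency = 8/142 = 0.0563 ≈ 5.6%, i.e. 5.6 map units.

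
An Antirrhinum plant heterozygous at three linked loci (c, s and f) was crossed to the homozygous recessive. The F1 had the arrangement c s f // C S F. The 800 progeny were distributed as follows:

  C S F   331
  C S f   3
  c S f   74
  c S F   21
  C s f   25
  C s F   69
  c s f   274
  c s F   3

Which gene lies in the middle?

f

The two rarest classes, c s F and C S f, are the double crossovers. Comparing them with the parentals, only the f allele has switched, so f is the middle locus and the order is c – f – s.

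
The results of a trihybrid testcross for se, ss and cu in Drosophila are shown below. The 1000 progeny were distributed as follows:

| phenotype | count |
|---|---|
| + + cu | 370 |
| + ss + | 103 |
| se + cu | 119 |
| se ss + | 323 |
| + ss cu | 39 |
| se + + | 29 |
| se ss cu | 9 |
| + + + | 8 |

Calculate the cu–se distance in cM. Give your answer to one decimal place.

The two most frequent reciprocal classes, se ss + and + + cu, are the parental types, so the F1 was se ss + / + + cu.
The two rarest classes, se ss cu and + + +, are the double crossovers. Comparing them with the parentals, only the cu allele has switched, so cu is the middle locus and the order is se – cu – ss.
Crossovers in the se–cu interval produce the single-crossover classes + ss + and se + cu (103 + 119 = 222) plus the double crossovers (17).
RF(se–cu) = (222 + 17) / 1000 = 239/1000 = 0.2390 → 23.9 cM.

23.9 cM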